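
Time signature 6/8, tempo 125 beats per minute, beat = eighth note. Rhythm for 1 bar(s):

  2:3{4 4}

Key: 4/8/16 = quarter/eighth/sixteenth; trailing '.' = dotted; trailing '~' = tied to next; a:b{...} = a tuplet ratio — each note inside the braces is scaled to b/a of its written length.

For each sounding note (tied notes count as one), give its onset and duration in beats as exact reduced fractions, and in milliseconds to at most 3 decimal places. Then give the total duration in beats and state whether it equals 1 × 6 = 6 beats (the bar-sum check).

1) 0.0ms=0b +1440.0ms=3b
2) 1440.0ms=3b +1440.0ms=3b
Σ=6b of 6 (125bpm 6/8) — PASS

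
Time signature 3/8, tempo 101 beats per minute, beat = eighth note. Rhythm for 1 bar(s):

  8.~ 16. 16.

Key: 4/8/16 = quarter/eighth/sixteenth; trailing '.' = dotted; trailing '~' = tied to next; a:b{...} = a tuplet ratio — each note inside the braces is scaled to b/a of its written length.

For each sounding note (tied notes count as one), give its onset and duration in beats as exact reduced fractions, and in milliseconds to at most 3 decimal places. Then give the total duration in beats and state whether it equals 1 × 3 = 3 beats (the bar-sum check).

1) 0.0ms=0b +1336.634ms=9/4b
2) 1336.634ms=9/4b +445.545ms=3/4b
Σ=3b of 3 (101bpm 3/8) — PASS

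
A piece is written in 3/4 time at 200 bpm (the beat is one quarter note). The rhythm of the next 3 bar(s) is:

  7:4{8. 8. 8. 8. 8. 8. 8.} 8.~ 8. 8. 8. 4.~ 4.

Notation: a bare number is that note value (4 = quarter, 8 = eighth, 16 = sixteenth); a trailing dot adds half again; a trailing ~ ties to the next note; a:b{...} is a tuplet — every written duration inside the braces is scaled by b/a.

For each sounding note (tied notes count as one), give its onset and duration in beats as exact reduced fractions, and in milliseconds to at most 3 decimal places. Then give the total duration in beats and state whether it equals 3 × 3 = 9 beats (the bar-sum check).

1) 0.0ms=0b +128.571ms=3/7b
2) 128.571ms=3/7b +128.571ms=3/7b
3) 257.143ms=6/7b +128.571ms=3/7b
4) 385.714ms=9/7b +128.571ms=3/7b
5) 514.286ms=12/7b +128.571ms=3/7b
6) 642.857ms=15/7b +128.571ms=3/7b
7) 771.429ms=18/7b +128.571ms=3/7b
8) 900.0ms=3b +450.0ms=3/2b
9) 1350.0ms=9/2b +225.0ms=3/4b
10) 1575.0ms=21/4b +225.0ms=3/4b
11) 1800.0ms=6b +900.0ms=3b
Σ=9b of 9 (200bpm 3/4) — PASS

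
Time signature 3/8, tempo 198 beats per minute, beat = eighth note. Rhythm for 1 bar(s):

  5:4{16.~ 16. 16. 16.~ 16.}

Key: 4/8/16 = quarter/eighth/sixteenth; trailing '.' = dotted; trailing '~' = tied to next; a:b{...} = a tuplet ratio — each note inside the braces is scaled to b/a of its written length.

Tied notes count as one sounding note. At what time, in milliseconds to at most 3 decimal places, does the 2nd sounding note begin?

note 2 onset = 6/5b = 363.636ms

1. 0.0ms @ 0 + 363.636ms (6/5)
2. 363.636ms @ 6/5 + 181.818ms (3/5)
3. 545.455ms @ 9/5 + 363.636ms (6/5)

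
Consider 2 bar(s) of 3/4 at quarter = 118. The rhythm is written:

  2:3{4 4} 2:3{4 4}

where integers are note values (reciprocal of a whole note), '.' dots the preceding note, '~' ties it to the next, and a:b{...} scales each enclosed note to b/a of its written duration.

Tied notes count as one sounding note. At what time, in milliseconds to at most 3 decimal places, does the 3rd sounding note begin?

1. 0.0ms @ 0 + 762.712ms (3/2)
2. 762.712ms @ 3/2 + 762.712ms (3/2)
3. 1525.424ms @ 3 + 762.712ms (3/2)
4. 2288.136ms @ 9/2 + 762.712ms (3/2)

note 3 onset = 3b = 1525.424ms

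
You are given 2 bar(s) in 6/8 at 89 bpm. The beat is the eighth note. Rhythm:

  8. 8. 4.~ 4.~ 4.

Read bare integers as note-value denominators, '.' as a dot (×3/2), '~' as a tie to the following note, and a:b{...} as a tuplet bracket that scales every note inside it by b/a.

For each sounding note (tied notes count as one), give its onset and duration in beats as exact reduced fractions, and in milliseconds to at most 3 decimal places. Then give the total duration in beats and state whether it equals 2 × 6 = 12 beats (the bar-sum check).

1) 0.0ms=0b +1011.236ms=3/2b
2) 1011.236ms=3/2b +1011.236ms=3/2b
3) 2022.472ms=3b +6067.416ms=9b
Σ=12b of 12 (89bpm 6/8) — PASS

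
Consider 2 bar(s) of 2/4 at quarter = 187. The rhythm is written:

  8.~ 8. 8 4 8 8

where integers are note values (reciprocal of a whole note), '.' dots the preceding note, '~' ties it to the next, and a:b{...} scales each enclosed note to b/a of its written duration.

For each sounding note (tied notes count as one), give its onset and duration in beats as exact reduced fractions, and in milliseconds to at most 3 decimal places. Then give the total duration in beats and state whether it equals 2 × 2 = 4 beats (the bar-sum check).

1) 0.0ms=0b +481.283ms=3/2b
2) 481.283ms=3/2b +160.428ms=1/2b
3) 641.711ms=2b +320.856ms=1b
4) 962.567ms=3b +160.428ms=1/2b
5) 1122.995ms=7/2b +160.428ms=1/2b
Σ=4b of 4 (187bpm 2/4) — PASS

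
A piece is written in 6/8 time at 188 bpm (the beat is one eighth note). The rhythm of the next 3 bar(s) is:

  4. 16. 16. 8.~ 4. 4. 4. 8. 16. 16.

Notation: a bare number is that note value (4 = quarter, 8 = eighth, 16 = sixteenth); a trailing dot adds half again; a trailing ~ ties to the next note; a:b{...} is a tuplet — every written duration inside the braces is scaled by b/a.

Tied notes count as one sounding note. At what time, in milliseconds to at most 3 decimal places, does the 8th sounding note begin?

1. 0.0ms @ 0 + 957.447ms (3)
2. 957.447ms @ 3 + 239.362ms (3/4)
3. 1196.809ms @ 15/4 + 239.362ms (3/4)
4. 1436.17ms @ 9/2 + 1436.17ms (9/2)
5. 2872.34ms @ 9 + 957.447ms (3)
6. 3829.787ms @ 12 + 957.447ms (3)
7. 4787.234ms @ 15 + 478.723ms (3/2)
8. 5265.957ms @ 33/2 + 239.362ms (3/4)
9. 5505.319ms @ 69/4 + 239.362ms (3/4)

note 8 onset = 33/2b = 5265.957ms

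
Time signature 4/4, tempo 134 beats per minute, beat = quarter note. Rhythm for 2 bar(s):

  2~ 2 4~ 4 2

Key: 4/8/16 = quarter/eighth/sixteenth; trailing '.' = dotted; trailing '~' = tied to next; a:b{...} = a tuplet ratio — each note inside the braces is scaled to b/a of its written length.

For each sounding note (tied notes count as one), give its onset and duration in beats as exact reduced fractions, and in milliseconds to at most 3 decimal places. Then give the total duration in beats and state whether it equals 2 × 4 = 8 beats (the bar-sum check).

1) 0.0ms=0b +1791.045ms=4b
2) 1791.045ms=4b +895.522ms=2b
3) 2686.567ms=6b +895.522ms=2b
Σ=8b of 8 (134bpm 4/4) — PASS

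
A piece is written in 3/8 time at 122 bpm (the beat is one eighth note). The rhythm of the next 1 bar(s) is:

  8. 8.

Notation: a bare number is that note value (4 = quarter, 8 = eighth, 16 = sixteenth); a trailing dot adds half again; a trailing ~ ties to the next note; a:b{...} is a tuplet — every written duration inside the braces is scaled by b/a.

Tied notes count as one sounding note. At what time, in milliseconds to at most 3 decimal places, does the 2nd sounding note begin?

note 2 onset = 3/2b = 737.705ms

1. 0.0ms @ 0 + 737.705ms (3/2)
2. 737.705ms @ 3/2 + 737.705ms (3/2)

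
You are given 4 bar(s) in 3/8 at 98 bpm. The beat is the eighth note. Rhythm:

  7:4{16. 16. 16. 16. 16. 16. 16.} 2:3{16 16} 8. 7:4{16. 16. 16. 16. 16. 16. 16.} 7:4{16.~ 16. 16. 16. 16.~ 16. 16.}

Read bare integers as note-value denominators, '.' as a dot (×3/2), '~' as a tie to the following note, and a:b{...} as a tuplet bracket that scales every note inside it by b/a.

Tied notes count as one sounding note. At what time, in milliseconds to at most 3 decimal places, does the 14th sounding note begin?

note 14 onset = 51/7b = 4460.641ms

1. 0.0ms @ 0 + 262.391ms (3/7)
2. 262.391ms @ 3/7 + 262.391ms (3/7)
3. 524.781ms @ 6/7 + 262.391ms (3/7)
4. 787.172ms @ 9/7 + 262.391ms (3/7)
5. 1049.563ms @ 12/7 + 262.391ms (3/7)
6. 1311.953ms @ 15/7 + 262.391ms (3/7)
7. 1574.344ms @ 18/7 + 262.391ms (3/7)
8. 1836.735ms @ 3 + 459.184ms (3/4)
9. 2295.918ms @ 15/4 + 459.184ms (3/4)
10. 2755.102ms @ 9/2 + 918.367ms (3/2)
11. 3673.469ms @ 6 + 262.391ms (3/7)
12. 3935.86ms @ 45/7 + 262.391ms (3/7)
13. 4198.251ms @ 48/7 + 262.391ms (3/7)
14. 4460.641ms @ 51/7 + 262.391ms (3/7)
15. 4723.032ms @ 54/7 + 262.391ms (3/7)
16. 4985.423ms @ 57/7 + 262.391ms (3/7)
17. 5247.813ms @ 60/7 + 262.391ms (3/7)
18. 5510.204ms @ 9 + 524.781ms (6/7)
19. 6034.985ms @ 69/7 + 262.391ms (3/7)
20. 6297.376ms @ 72/7 + 262.391ms (3/7)
21. 6559.767ms @ 75/7 + 524.781ms (6/7)
22. 7084.548ms @ 81/7 + 262.391ms (3/7)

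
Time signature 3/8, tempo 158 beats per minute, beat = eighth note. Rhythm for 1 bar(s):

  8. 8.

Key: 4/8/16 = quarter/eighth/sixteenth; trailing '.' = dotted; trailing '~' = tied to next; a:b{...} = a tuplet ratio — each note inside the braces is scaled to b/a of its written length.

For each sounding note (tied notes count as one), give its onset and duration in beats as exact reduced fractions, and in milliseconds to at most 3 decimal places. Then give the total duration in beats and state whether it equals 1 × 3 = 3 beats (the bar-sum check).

1) 0.0ms=0b +569.62ms=3/2b
2) 569.62ms=3/2b +569.62ms=3/2b
Σ=3b of 3 (158bpm 3/8) — PASS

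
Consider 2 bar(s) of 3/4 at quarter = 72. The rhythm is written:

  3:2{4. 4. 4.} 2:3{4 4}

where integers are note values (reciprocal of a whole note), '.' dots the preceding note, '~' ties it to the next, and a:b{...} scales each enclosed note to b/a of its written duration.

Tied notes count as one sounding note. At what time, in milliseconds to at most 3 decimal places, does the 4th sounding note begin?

note 4 onset = 3b = 2500.0ms

1. 0.0ms @ 0 + 833.333ms (1)
2. 833.333ms @ 1 + 833.333ms (1)
3. 1666.667ms @ 2 + 833.333ms (1)
4. 2500.0ms @ 3 + 1250.0ms (3/2)
5. 3750.0ms @ 9/2 + 1250.0ms (3/2)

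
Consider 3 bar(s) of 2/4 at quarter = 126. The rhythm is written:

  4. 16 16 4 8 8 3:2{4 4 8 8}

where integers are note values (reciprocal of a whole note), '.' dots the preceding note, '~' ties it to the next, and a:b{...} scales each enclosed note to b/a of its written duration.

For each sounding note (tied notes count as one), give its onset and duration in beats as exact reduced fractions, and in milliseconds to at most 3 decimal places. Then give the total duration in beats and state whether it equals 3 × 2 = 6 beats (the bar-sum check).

1) 0.0ms=0b +714.286ms=3/2b
2) 714.286ms=3/2b +119.048ms=1/4b
3) 833.333ms=7/4b +119.048ms=1/4b
4) 952.381ms=2b +476.19ms=1b
5) 1428.571ms=3b +238.095ms=1/2b
6) 1666.667ms=7/2b +238.095ms=1/2b
7) 1904.762ms=4b +317.46ms=2/3b
8) 2222.222ms=14/3b +317.46ms=2/3b
9) 2539.683ms=16/3b +158.73ms=1/3b
10) 2698.413ms=17/3b +158.73ms=1/3b
Σ=6b of 6 (126bpm 2/4) — PASS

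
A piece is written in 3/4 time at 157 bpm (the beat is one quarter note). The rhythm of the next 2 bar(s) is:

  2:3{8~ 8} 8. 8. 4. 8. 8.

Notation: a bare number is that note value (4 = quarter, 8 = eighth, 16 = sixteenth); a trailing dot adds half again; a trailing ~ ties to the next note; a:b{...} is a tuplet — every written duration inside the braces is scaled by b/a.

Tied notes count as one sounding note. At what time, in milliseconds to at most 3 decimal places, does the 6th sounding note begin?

1. 0.0ms @ 0 + 573.248ms (3/2)
2. 573.248ms @ 3/2 + 286.624ms (3/4)
3. 859.873ms @ 9/4 + 286.624ms (3/4)
4. 1146.497ms @ 3 + 573.248ms (3/2)
5. 1719.745ms @ 9/2 + 286.624ms (3/4)
6. 2006.369ms @ 21/4 + 286.624ms (3/4)

note 6 onset = 21/4b = 2006.369ms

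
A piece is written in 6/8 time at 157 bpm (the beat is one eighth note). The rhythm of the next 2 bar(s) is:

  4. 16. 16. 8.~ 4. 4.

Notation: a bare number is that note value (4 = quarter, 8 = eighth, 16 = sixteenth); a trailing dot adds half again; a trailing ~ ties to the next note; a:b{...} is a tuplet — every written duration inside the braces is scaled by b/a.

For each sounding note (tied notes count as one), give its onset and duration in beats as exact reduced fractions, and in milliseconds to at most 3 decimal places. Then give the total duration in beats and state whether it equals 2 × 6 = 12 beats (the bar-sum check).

1) 0.0ms=0b +1146.497ms=3b
2) 1146.497ms=3b +286.624ms=3/4b
3) 1433.121ms=15/4b +286.624ms=3/4b
4) 1719.745ms=9/2b +1719.745ms=9/2b
5) 3439.49ms=9b +1146.497ms=3b
Σ=12b of 12 (157bpm 6/8) — PASS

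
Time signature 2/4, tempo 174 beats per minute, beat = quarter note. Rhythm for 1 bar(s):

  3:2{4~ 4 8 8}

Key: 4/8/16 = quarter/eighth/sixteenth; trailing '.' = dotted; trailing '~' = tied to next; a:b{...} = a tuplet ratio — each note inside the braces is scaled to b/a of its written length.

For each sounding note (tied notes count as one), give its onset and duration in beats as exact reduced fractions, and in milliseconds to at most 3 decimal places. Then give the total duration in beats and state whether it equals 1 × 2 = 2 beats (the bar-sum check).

1) 0.0ms=0b +459.77ms=4/3b
2) 459.77ms=4/3b +114.943ms=1/3b
3) 574.713ms=5/3b +114.943ms=1/3b
Σ=2b of 2 (174bpm 2/4) — PASS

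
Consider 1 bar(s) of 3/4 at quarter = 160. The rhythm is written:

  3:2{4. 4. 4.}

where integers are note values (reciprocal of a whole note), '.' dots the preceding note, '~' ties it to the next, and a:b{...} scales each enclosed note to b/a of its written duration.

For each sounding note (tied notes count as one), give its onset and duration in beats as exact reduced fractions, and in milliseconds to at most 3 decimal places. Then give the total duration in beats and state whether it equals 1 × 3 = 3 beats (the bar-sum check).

1) 0.0ms=0b +375.0ms=1b
2) 375.0ms=1b +375.0ms=1b
3) 750.0ms=2b +375.0ms=1b
Σ=3b of 3 (160bpm 3/4) — PASS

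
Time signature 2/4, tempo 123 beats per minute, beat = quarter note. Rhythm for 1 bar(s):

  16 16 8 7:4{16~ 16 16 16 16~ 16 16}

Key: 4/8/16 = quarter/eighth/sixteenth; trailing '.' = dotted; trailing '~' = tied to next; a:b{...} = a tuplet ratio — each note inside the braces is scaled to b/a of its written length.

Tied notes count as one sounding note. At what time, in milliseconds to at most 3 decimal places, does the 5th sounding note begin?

1. 0.0ms @ 0 + 121.951ms (1/4)
2. 121.951ms @ 1/4 + 121.951ms (1/4)
3. 243.902ms @ 1/2 + 243.902ms (1/2)
4. 487.805ms @ 1 + 139.373ms (2/7)
5. 627.178ms @ 9/7 + 69.686ms (1/7)
6. 696.864ms @ 10/7 + 69.686ms (1/7)
7. 766.551ms @ 11/7 + 139.373ms (2/7)
8. 905.923ms @ 13/7 + 69.686ms (1/7)

note 5 onset = 9/7b = 627.178ms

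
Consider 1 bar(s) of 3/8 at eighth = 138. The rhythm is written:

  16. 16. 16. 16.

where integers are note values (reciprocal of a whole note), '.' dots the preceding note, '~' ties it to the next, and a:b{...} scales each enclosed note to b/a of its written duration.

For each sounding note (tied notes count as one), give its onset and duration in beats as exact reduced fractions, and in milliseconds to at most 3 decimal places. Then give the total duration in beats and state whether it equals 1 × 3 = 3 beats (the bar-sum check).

1) 0.0ms=0b +326.087ms=3/4b
2) 326.087ms=3/4b +326.087ms=3/4b
3) 652.174ms=3/2b +326.087ms=3/4b
4) 978.261ms=9/4b +326.087ms=3/4b
Σ=3b of 3 (138bpm 3/8) — PASS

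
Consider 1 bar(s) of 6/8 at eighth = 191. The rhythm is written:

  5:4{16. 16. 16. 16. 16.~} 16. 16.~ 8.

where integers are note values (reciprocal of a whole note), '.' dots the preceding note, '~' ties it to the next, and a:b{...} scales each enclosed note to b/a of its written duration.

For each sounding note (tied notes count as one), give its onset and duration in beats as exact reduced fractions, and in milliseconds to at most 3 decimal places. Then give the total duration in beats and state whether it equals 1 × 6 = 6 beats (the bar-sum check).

1) 0.0ms=0b +188.482ms=3/5b
2) 188.482ms=3/5b +188.482ms=3/5b
3) 376.963ms=6/5b +188.482ms=3/5b
4) 565.445ms=9/5b +188.482ms=3/5b
5) 753.927ms=12/5b +424.084ms=27/20b
6) 1178.01ms=15/4b +706.806ms=9/4b
Σ=6b of 6 (191bpm 6/8) — PASS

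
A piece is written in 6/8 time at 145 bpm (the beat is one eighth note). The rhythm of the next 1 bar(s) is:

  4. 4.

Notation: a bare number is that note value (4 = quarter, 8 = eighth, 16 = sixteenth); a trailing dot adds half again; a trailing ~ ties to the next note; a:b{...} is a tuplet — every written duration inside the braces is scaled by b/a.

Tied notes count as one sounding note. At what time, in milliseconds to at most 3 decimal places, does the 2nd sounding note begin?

note 2 onset = 3b = 1241.379ms

1. 0.0ms @ 0 + 1241.379ms (3)
2. 1241.379ms @ 3 + 1241.379ms (3)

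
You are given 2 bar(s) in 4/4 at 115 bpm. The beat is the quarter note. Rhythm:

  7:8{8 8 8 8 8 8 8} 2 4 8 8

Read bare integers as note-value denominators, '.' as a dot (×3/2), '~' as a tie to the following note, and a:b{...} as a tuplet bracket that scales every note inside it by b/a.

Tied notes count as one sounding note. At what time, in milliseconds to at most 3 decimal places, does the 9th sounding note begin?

note 9 onset = 6b = 3130.435ms

1. 0.0ms @ 0 + 298.137ms (4/7)
2. 298.137ms @ 4/7 + 298.137ms (4/7)
3. 596.273ms @ 8/7 + 298.137ms (4/7)
4. 894.41ms @ 12/7 + 298.137ms (4/7)
5. 1192.547ms @ 16/7 + 298.137ms (4/7)
6. 1490.683ms @ 20/7 + 298.137ms (4/7)
7. 1788.82ms @ 24/7 + 298.137ms (4/7)
8. 2086.957ms @ 4 + 1043.478ms (2)
9. 3130.435ms @ 6 + 521.739ms (1)
10. 3652.174ms @ 7 + 260.87ms (1/2)
11. 3913.043ms @ 15/2 + 260.87ms (1/2)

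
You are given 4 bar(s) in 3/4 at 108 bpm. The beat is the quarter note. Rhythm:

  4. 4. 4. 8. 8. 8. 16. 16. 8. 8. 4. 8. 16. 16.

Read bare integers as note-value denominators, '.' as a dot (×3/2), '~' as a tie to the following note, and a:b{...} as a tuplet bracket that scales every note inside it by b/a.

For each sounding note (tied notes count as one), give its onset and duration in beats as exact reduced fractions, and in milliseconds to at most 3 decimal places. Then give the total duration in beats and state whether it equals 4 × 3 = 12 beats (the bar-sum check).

1) 0.0ms=0b +833.333ms=3/2b
2) 833.333ms=3/2b +833.333ms=3/2b
3) 1666.667ms=3b +833.333ms=3/2b
4) 2500.0ms=9/2b +416.667ms=3/4b
5) 2916.667ms=21/4b +416.667ms=3/4b
6) 3333.333ms=6b +416.667ms=3/4b
7) 3750.0ms=27/4b +208.333ms=3/8b
8) 3958.333ms=57/8b +208.333ms=3/8b
9) 4166.667ms=15/2b +416.667ms=3/4b
10) 4583.333ms=33/4b +416.667ms=3/4b
11) 5000.0ms=9b +833.333ms=3/2b
12) 5833.333ms=21/2b +416.667ms=3/4b
13) 6250.0ms=45/4b +208.333ms=3/8b
14) 6458.333ms=93/8b +208.333ms=3/8b
Σ=12b of 12 (108bpm 3/4) — PASS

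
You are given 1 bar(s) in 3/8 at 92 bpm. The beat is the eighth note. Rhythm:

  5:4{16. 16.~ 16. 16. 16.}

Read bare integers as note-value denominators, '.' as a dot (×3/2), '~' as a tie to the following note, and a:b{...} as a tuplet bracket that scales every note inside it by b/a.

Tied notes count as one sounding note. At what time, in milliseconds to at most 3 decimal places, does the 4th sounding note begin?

note 4 onset = 12/5b = 1565.217ms

1. 0.0ms @ 0 + 391.304ms (3/5)
2. 391.304ms @ 3/5 + 782.609ms (6/5)
3. 1173.913ms @ 9/5 + 391.304ms (3/5)
4. 1565.217ms @ 12/5 + 391.304ms (3/5)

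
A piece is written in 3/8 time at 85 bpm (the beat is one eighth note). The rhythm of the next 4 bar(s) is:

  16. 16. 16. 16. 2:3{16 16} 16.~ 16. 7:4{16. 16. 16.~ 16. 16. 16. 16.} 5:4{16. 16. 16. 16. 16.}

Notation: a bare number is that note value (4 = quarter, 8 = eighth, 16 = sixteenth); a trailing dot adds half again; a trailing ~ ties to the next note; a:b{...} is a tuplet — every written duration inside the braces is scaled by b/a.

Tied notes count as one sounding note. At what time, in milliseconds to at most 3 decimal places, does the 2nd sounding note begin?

1. 0.0ms @ 0 + 529.412ms (3/4)
2. 529.412ms @ 3/4 + 529.412ms (3/4)
3. 1058.824ms @ 3/2 + 529.412ms (3/4)
4. 1588.235ms @ 9/4 + 529.412ms (3/4)
5. 2117.647ms @ 3 + 529.412ms (3/4)
6. 2647.059ms @ 15/4 + 529.412ms (3/4)
7. 3176.471ms @ 9/2 + 1058.824ms (3/2)
8. 4235.294ms @ 6 + 302.521ms (3/7)
9. 4537.815ms @ 45/7 + 302.521ms (3/7)
10. 4840.336ms @ 48/7 + 605.042ms (6/7)
11. 5445.378ms @ 54/7 + 302.521ms (3/7)
12. 5747.899ms @ 57/7 + 302.521ms (3/7)
13. 6050.42ms @ 60/7 + 302.521ms (3/7)
14. 6352.941ms @ 9 + 423.529ms (3/5)
15. 6776.471ms @ 48/5 + 423.529ms (3/5)
16. 7200.0ms @ 51/5 + 423.529ms (3/5)
17. 7623.529ms @ 54/5 + 423.529ms (3/5)
18. 8047.059ms @ 57/5 + 423.529ms (3/5)

note 2 onset = 3/4b = 529.412ms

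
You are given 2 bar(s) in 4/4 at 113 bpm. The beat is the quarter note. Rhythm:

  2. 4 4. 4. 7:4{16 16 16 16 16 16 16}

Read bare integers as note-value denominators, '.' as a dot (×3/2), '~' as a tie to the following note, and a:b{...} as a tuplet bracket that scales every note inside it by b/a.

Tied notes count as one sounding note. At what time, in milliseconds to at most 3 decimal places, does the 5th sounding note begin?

note 5 onset = 7b = 3716.814ms

1. 0.0ms @ 0 + 1592.92ms (3)
2. 1592.92ms @ 3 + 530.973ms (1)
3. 2123.894ms @ 4 + 796.46ms (3/2)
4. 2920.354ms @ 11/2 + 796.46ms (3/2)
5. 3716.814ms @ 7 + 75.853ms (1/7)
6. 3792.668ms @ 50/7 + 75.853ms (1/7)
7. 3868.521ms @ 51/7 + 75.853ms (1/7)
8. 3944.374ms @ 52/7 + 75.853ms (1/7)
9. 4020.228ms @ 53/7 + 75.853ms (1/7)
10. 4096.081ms @ 54/7 + 75.853ms (1/7)
11. 4171.934ms @ 55/7 + 75.853ms (1/7)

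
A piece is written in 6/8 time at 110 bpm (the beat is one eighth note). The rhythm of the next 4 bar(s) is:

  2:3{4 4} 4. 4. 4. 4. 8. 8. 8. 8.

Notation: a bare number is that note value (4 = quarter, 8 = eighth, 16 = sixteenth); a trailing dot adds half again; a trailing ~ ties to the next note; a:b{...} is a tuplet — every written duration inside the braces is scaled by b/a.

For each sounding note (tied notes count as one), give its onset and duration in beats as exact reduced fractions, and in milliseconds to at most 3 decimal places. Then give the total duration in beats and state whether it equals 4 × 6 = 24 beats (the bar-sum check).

1) 0.0ms=0b +1636.364ms=3b
2) 1636.364ms=3b +1636.364ms=3b
3) 3272.727ms=6b +1636.364ms=3b
4) 4909.091ms=9b +1636.364ms=3b
5) 6545.455ms=12b +1636.364ms=3b
6) 8181.818ms=15b +1636.364ms=3b
7) 9818.182ms=18b +818.182ms=3/2b
8) 10636.364ms=39/2b +818.182ms=3/2b
9) 11454.545ms=21b +818.182ms=3/2b
10) 12272.727ms=45/2b +818.182ms=3/2b
Σ=24b of 24 (110bpm 6/8) — PASS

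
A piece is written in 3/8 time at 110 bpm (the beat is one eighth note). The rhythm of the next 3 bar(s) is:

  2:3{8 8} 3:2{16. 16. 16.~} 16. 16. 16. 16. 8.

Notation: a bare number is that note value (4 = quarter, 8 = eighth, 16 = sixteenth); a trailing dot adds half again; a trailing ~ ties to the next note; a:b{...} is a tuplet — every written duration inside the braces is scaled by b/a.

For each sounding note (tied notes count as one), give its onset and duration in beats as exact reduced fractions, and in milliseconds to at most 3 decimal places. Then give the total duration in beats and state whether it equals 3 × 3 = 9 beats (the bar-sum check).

1) 0.0ms=0b +818.182ms=3/2b
2) 818.182ms=3/2b +818.182ms=3/2b
3) 1636.364ms=3b +272.727ms=1/2b
4) 1909.091ms=7/2b +272.727ms=1/2b
5) 2181.818ms=4b +681.818ms=5/4b
6) 2863.636ms=21/4b +409.091ms=3/4b
7) 3272.727ms=6b +409.091ms=3/4b
8) 3681.818ms=27/4b +409.091ms=3/4b
9) 4090.909ms=15/2b +818.182ms=3/2b
Σ=9b of 9 (110bpm 3/8) — PASS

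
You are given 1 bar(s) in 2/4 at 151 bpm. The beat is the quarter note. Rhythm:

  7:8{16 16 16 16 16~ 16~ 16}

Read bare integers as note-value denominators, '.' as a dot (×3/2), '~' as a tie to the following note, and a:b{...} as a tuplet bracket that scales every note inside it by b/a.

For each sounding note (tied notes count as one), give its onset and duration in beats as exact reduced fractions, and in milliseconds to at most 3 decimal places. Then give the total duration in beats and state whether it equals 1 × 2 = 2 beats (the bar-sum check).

1) 0.0ms=0b +113.529ms=2/7b
2) 113.529ms=2/7b +113.529ms=2/7b
3) 227.058ms=4/7b +113.529ms=2/7b
4) 340.587ms=6/7b +113.529ms=2/7b
5) 454.115ms=8/7b +340.587ms=6/7b
Σ=2b of 2 (151bpm 2/4) — PASS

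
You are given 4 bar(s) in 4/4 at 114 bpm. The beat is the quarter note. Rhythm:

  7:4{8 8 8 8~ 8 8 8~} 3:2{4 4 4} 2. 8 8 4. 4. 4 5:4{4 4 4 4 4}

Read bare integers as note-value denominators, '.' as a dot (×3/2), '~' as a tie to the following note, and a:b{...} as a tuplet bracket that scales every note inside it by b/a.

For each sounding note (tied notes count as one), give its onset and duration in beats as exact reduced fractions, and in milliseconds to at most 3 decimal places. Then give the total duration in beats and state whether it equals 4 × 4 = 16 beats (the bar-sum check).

1) 0.0ms=0b +150.376ms=2/7b
2) 150.376ms=2/7b +150.376ms=2/7b
3) 300.752ms=4/7b +150.376ms=2/7b
4) 451.128ms=6/7b +300.752ms=4/7b
5) 751.88ms=10/7b +150.376ms=2/7b
6) 902.256ms=12/7b +501.253ms=20/21b
7) 1403.509ms=8/3b +350.877ms=2/3b
8) 1754.386ms=10/3b +350.877ms=2/3b
9) 2105.263ms=4b +1578.947ms=3b
10) 3684.211ms=7b +263.158ms=1/2b
11) 3947.368ms=15/2b +263.158ms=1/2b
12) 4210.526ms=8b +789.474ms=3/2b
13) 5000.0ms=19/2b +789.474ms=3/2b
14) 5789.474ms=11b +526.316ms=1b
15) 6315.789ms=12b +421.053ms=4/5b
16) 6736.842ms=64/5b +421.053ms=4/5b
17) 7157.895ms=68/5b +421.053ms=4/5b
18) 7578.947ms=72/5b +421.053ms=4/5b
19) 8000.0ms=76/5b +421.053ms=4/5b
Σ=16b of 16 (114bpm 4/4) — PASS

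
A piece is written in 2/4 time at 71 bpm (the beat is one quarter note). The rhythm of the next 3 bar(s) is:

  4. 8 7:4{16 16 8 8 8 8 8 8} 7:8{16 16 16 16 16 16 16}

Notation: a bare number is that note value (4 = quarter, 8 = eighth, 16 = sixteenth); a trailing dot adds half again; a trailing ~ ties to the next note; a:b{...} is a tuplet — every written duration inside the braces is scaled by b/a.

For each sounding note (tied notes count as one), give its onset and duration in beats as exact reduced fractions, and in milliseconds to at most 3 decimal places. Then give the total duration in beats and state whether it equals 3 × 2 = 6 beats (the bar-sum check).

1) 0.0ms=0b +1267.606ms=3/2b
2) 1267.606ms=3/2b +422.535ms=1/2b
3) 1690.141ms=2b +120.724ms=1/7b
4) 1810.865ms=15/7b +120.724ms=1/7b
5) 1931.59ms=16/7b +241.449ms=2/7b
6) 2173.038ms=18/7b +241.449ms=2/7b
7) 2414.487ms=20/7b +241.449ms=2/7b
8) 2655.936ms=22/7b +241.449ms=2/7b
9) 2897.384ms=24/7b +241.449ms=2/7b
10) 3138.833ms=26/7b +241.449ms=2/7b
11) 3380.282ms=4b +241.449ms=2/7b
12) 3621.73ms=30/7b +241.449ms=2/7b
13) 3863.179ms=32/7b +241.449ms=2/7b
14) 4104.628ms=34/7b +241.449ms=2/7b
15) 4346.076ms=36/7b +241.449ms=2/7b
16) 4587.525ms=38/7b +241.449ms=2/7b
17) 4828.974ms=40/7b +241.449ms=2/7b
Σ=6b of 6 (71bpm 2/4) — PASS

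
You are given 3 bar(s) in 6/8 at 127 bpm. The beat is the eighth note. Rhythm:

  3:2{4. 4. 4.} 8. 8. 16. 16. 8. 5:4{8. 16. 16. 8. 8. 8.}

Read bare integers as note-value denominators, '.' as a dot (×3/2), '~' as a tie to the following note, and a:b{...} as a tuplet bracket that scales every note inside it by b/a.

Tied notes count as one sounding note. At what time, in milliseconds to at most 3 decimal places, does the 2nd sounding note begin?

note 2 onset = 2b = 944.882ms

1. 0.0ms @ 0 + 944.882ms (2)
2. 944.882ms @ 2 + 944.882ms (2)
3. 1889.764ms @ 4 + 944.882ms (2)
4. 2834.646ms @ 6 + 708.661ms (3/2)
5. 3543.307ms @ 15/2 + 708.661ms (3/2)
6. 4251.969ms @ 9 + 354.331ms (3/4)
7. 4606.299ms @ 39/4 + 354.331ms (3/4)
8. 4960.63ms @ 21/2 + 708.661ms (3/2)
9. 5669.291ms @ 12 + 566.929ms (6/5)
10. 6236.22ms @ 66/5 + 283.465ms (3/5)
11. 6519.685ms @ 69/5 + 283.465ms (3/5)
12. 6803.15ms @ 72/5 + 566.929ms (6/5)
13. 7370.079ms @ 78/5 + 566.929ms (6/5)
14. 7937.008ms @ 84/5 + 566.929ms (6/5)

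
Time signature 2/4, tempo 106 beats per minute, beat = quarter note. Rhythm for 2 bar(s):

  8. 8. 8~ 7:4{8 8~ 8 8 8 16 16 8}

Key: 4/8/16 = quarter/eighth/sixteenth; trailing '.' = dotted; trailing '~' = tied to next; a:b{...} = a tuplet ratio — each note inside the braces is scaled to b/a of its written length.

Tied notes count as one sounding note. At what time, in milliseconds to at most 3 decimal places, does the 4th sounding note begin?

note 4 onset = 16/7b = 1293.801ms

1. 0.0ms @ 0 + 424.528ms (3/4)
2. 424.528ms @ 3/4 + 424.528ms (3/4)
3. 849.057ms @ 3/2 + 444.744ms (11/14)
4. 1293.801ms @ 16/7 + 323.45ms (4/7)
5. 1617.251ms @ 20/7 + 161.725ms (2/7)
6. 1778.976ms @ 22/7 + 161.725ms (2/7)
7. 1940.701ms @ 24/7 + 80.863ms (1/7)
8. 2021.563ms @ 25/7 + 80.863ms (1/7)
9. 2102.426ms @ 26/7 + 161.725ms (2/7)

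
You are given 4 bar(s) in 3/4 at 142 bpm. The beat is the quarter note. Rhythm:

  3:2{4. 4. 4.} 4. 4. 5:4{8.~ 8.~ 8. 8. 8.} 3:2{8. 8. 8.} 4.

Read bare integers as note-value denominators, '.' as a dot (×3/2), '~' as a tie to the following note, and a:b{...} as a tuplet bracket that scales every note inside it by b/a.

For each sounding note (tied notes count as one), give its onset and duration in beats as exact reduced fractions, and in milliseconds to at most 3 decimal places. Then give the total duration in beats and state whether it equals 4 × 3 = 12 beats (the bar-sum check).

1) 0.0ms=0b +422.535ms=1b
2) 422.535ms=1b +422.535ms=1b
3) 845.07ms=2b +422.535ms=1b
4) 1267.606ms=3b +633.803ms=3/2b
5) 1901.408ms=9/2b +633.803ms=3/2b
6) 2535.211ms=6b +760.563ms=9/5b
7) 3295.775ms=39/5b +253.521ms=3/5b
8) 3549.296ms=42/5b +253.521ms=3/5b
9) 3802.817ms=9b +211.268ms=1/2b
10) 4014.085ms=19/2b +211.268ms=1/2b
11) 4225.352ms=10b +211.268ms=1/2b
12) 4436.62ms=21/2b +633.803ms=3/2b
Σ=12b of 12 (142bpm 3/4) — PASS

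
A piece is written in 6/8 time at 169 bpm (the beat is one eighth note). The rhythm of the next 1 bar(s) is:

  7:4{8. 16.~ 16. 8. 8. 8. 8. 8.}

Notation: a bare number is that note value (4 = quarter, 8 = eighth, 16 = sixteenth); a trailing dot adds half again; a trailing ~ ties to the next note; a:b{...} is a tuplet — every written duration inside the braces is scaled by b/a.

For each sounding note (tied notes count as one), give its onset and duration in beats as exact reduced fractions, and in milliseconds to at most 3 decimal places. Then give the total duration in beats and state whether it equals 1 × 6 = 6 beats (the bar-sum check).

1) 0.0ms=0b +304.311ms=6/7b
2) 304.311ms=6/7b +304.311ms=6/7b
3) 608.622ms=12/7b +304.311ms=6/7b
4) 912.933ms=18/7b +304.311ms=6/7b
5) 1217.244ms=24/7b +304.311ms=6/7b
6) 1521.555ms=30/7b +304.311ms=6/7b
7) 1825.866ms=36/7b +304.311ms=6/7b
Σ=6b of 6 (169bpm 6/8) — PASS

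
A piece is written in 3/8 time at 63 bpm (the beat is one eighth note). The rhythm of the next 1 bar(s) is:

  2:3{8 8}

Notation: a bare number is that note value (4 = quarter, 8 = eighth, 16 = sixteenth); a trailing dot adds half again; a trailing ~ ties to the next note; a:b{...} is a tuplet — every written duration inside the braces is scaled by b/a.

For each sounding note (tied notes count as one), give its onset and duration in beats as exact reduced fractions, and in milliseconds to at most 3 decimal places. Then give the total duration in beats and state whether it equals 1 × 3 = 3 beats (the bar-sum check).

1) 0.0ms=0b +1428.571ms=3/2b
2) 1428.571ms=3/2b +1428.571ms=3/2b
Σ=3b of 3 (63bpm 3/8) — PASS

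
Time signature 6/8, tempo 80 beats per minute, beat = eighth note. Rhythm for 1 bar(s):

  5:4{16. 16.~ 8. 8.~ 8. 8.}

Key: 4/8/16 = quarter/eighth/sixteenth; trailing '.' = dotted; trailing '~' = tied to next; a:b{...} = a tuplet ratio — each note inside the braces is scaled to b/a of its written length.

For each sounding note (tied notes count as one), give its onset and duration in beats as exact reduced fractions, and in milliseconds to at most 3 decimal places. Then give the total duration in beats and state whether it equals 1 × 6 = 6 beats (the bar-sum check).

1) 0.0ms=0b +450.0ms=3/5b
2) 450.0ms=3/5b +1350.0ms=9/5b
3) 1800.0ms=12/5b +1800.0ms=12/5b
4) 3600.0ms=24/5b +900.0ms=6/5b
Σ=6b of 6 (80bpm 6/8) — PASS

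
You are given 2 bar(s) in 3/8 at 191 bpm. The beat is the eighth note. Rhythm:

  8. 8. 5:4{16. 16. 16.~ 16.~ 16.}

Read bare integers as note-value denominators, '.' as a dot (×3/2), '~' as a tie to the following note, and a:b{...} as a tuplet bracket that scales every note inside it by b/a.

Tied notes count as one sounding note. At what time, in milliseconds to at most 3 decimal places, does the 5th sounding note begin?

note 5 onset = 21/5b = 1319.372ms

1. 0.0ms @ 0 + 471.204ms (3/2)
2. 471.204ms @ 3/2 + 471.204ms (3/2)
3. 942.408ms @ 3 + 188.482ms (3/5)
4. 1130.89ms @ 18/5 + 188.482ms (3/5)
5. 1319.372ms @ 21/5 + 565.445ms (9/5)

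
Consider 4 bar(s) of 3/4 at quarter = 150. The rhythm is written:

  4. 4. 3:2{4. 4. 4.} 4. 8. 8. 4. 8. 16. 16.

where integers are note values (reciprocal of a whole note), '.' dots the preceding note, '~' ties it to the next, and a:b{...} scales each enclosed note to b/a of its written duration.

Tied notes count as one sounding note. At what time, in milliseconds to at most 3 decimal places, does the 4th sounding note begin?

note 4 onset = 4b = 1600.0ms

1. 0.0ms @ 0 + 600.0ms (3/2)
2. 600.0ms @ 3/2 + 600.0ms (3/2)
3. 1200.0ms @ 3 + 400.0ms (1)
4. 1600.0ms @ 4 + 400.0ms (1)
5. 2000.0ms @ 5 + 400.0ms (1)
6. 2400.0ms @ 6 + 600.0ms (3/2)
7. 3000.0ms @ 15/2 + 300.0ms (3/4)
8. 3300.0ms @ 33/4 + 300.0ms (3/4)
9. 3600.0ms @ 9 + 600.0ms (3/2)
10. 4200.0ms @ 21/2 + 300.0ms (3/4)
11. 4500.0ms @ 45/4 + 150.0ms (3/8)
12. 4650.0ms @ 93/8 + 150.0ms (3/8)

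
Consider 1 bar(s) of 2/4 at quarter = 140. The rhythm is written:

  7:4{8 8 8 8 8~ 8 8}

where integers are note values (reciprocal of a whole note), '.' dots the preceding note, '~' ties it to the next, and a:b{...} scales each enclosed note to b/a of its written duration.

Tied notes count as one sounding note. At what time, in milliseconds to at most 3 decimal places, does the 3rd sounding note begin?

1. 0.0ms @ 0 + 122.449ms (2/7)
2. 122.449ms @ 2/7 + 122.449ms (2/7)
3. 244.898ms @ 4/7 + 122.449ms (2/7)
4. 367.347ms @ 6/7 + 122.449ms (2/7)
5. 489.796ms @ 8/7 + 244.898ms (4/7)
6. 734.694ms @ 12/7 + 122.449ms (2/7)

note 3 onset = 4/7b = 244.898ms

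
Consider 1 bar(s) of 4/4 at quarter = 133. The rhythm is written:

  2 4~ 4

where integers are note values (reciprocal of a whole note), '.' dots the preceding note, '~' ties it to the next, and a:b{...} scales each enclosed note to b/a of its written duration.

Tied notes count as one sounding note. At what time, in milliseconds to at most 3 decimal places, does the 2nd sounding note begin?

note 2 onset = 2b = 902.256ms

1. 0.0ms @ 0 + 902.256ms (2)
2. 902.256ms @ 2 + 902.256ms (2)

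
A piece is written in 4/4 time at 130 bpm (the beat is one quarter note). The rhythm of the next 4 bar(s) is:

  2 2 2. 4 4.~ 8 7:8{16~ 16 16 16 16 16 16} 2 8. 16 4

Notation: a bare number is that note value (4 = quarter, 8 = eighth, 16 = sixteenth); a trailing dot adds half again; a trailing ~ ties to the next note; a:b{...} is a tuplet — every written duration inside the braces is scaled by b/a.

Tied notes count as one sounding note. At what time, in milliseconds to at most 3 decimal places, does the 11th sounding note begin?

note 11 onset = 82/7b = 5406.593ms

1. 0.0ms @ 0 + 923.077ms (2)
2. 923.077ms @ 2 + 923.077ms (2)
3. 1846.154ms @ 4 + 1384.615ms (3)
4. 3230.769ms @ 7 + 461.538ms (1)
5. 3692.308ms @ 8 + 923.077ms (2)
6. 4615.385ms @ 10 + 263.736ms (4/7)
7. 4879.121ms @ 74/7 + 131.868ms (2/7)
8. 5010.989ms @ 76/7 + 131.868ms (2/7)
9. 5142.857ms @ 78/7 + 131.868ms (2/7)
10. 5274.725ms @ 80/7 + 131.868ms (2/7)
11. 5406.593ms @ 82/7 + 131.868ms (2/7)
12. 5538.462ms @ 12 + 923.077ms (2)
13. 6461.538ms @ 14 + 346.154ms (3/4)
14. 6807.692ms @ 59/4 + 115.385ms (1/4)
15. 6923.077ms @ 15 + 461.538ms (1)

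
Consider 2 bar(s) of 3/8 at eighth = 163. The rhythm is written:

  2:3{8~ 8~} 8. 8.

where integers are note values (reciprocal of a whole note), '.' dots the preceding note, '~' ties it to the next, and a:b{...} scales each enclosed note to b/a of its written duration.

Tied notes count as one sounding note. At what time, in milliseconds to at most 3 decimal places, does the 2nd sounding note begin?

1. 0.0ms @ 0 + 1656.442ms (9/2)
2. 1656.442ms @ 9/2 + 552.147ms (3/2)

note 2 onset = 9/2b = 1656.442ms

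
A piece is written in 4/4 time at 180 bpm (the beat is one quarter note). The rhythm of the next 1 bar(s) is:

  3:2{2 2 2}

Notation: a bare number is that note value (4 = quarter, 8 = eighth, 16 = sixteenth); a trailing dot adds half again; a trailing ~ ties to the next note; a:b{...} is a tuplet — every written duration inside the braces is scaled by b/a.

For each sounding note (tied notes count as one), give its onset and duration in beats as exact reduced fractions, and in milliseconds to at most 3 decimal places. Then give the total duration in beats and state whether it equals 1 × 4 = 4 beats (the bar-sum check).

1) 0.0ms=0b +444.444ms=4/3b
2) 444.444ms=4/3b +444.444ms=4/3b
3) 888.889ms=8/3b +444.444ms=4/3b
Σ=4b of 4 (180bpm 4/4) — PASS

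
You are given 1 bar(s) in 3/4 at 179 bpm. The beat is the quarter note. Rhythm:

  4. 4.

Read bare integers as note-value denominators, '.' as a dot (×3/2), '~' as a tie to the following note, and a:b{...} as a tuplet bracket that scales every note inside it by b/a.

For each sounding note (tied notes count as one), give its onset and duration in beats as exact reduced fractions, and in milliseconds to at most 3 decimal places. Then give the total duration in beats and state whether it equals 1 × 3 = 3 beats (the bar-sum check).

1) 0.0ms=0b +502.793ms=3/2b
2) 502.793ms=3/2b +502.793ms=3/2b
Σ=3b of 3 (179bpm 3/4) — PASS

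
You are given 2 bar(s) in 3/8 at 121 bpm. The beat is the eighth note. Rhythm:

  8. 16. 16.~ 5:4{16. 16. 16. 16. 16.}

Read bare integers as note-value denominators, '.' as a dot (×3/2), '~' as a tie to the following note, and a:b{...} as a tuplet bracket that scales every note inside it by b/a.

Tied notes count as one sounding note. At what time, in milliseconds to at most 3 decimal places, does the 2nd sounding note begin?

1. 0.0ms @ 0 + 743.802ms (3/2)
2. 743.802ms @ 3/2 + 371.901ms (3/4)
3. 1115.702ms @ 9/4 + 669.421ms (27/20)
4. 1785.124ms @ 18/5 + 297.521ms (3/5)
5. 2082.645ms @ 21/5 + 297.521ms (3/5)
6. 2380.165ms @ 24/5 + 297.521ms (3/5)
7. 2677.686ms @ 27/5 + 297.521ms (3/5)

note 2 onset = 3/2b = 743.802ms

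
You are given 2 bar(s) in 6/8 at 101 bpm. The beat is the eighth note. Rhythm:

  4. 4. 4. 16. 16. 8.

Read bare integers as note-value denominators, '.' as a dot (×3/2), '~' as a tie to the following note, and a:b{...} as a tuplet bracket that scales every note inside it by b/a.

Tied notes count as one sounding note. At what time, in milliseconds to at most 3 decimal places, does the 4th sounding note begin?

1. 0.0ms @ 0 + 1782.178ms (3)
2. 1782.178ms @ 3 + 1782.178ms (3)
3. 3564.356ms @ 6 + 1782.178ms (3)
4. 5346.535ms @ 9 + 445.545ms (3/4)
5. 5792.079ms @ 39/4 + 445.545ms (3/4)
6. 6237.624ms @ 21/2 + 891.089ms (3/2)

note 4 onset = 9b = 5346.535ms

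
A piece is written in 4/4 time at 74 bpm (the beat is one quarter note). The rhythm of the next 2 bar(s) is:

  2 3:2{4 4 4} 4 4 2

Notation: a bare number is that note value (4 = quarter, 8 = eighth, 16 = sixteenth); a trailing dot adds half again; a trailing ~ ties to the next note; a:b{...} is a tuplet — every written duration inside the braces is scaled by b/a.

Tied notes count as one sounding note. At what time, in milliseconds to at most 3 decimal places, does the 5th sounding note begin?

note 5 onset = 4b = 3243.243ms

1. 0.0ms @ 0 + 1621.622ms (2)
2. 1621.622ms @ 2 + 540.541ms (2/3)
3. 2162.162ms @ 8/3 + 540.541ms (2/3)
4. 2702.703ms @ 10/3 + 540.541ms (2/3)
5. 3243.243ms @ 4 + 810.811ms (1)
6. 4054.054ms @ 5 + 810.811ms (1)
7. 4864.865ms @ 6 + 1621.622ms (2)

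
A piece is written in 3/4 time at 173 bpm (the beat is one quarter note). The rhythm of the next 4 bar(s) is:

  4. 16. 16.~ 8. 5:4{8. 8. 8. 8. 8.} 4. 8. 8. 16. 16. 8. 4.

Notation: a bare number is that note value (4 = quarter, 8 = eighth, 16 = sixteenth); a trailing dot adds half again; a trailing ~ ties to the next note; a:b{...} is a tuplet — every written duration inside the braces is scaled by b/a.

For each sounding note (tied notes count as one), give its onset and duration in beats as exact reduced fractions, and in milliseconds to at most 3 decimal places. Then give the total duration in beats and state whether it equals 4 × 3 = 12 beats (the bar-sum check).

1) 0.0ms=0b +520.231ms=3/2b
2) 520.231ms=3/2b +130.058ms=3/8b
3) 650.289ms=15/8b +390.173ms=9/8b
4) 1040.462ms=3b +208.092ms=3/5b
5) 1248.555ms=18/5b +208.092ms=3/5b
6) 1456.647ms=21/5b +208.092ms=3/5b
7) 1664.74ms=24/5b +208.092ms=3/5b
8) 1872.832ms=27/5b +208.092ms=3/5b
9) 2080.925ms=6b +520.231ms=3/2b
10) 2601.156ms=15/2b +260.116ms=3/4b
11) 2861.272ms=33/4b +260.116ms=3/4b
12) 3121.387ms=9b +130.058ms=3/8b
13) 3251.445ms=75/8b +130.058ms=3/8b
14) 3381.503ms=39/4b +260.116ms=3/4b
15) 3641.618ms=21/2b +520.231ms=3/2b
Σ=12b of 12 (173bpm 3/4) — PASS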